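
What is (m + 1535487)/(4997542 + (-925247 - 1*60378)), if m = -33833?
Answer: 214522/573131 ≈ 0.37430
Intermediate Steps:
(m + 1535487)/(4997542 + (-925247 - 1*60378)) = (-33833 + 1535487)/(4997542 + (-925247 - 1*60378)) = 1501654/(4997542 + (-925247 - 60378)) = 1501654/(4997542 - 985625) = 1501654/4011917 = 1501654*(1/4011917) = 214522/573131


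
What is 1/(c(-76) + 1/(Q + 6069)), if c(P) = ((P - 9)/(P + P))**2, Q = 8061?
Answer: 163229760/51056177 ≈ 3.1971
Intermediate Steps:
c(P) = (-9 + P)**2/(4*P**2) (c(P) = ((-9 + P)/((2*P)))**2 = ((-9 + P)*(1/(2*P)))**2 = ((-9 + P)/(2*P))**2 = (-9 + P)**2/(4*P**2))
1/(c(-76) + 1/(Q + 6069)) = 1/((1/4)*(-9 - 76)**2/(-76)**2 + 1/(8061 + 6069)) = 1/((1/4)*(1/5776)*(-85)**2 + 1/14130) = 1/((1/4)*(1/5776)*7225 + 1/14130) = 1/(7225/23104 + 1/14130) = 1/(51056177/163229760) = 163229760/51056177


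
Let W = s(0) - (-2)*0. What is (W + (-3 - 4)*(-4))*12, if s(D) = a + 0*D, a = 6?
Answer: 408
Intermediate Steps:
s(D) = 6 (s(D) = 6 + 0*D = 6 + 0 = 6)
W = 6 (W = 6 - (-2)*0 = 6 - 1*0 = 6 + 0 = 6)
(W + (-3 - 4)*(-4))*12 = (6 + (-3 - 4)*(-4))*12 = (6 - 7*(-4))*12 = (6 + 28)*12 = 34*12 = 408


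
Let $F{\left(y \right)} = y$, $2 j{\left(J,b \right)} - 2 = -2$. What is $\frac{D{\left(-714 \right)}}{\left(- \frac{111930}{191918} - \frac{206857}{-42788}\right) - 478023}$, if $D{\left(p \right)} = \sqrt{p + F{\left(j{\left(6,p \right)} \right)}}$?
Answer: $- \frac{4105893692 i \sqrt{714}}{1962694165170473} \approx - 5.5899 \cdot 10^{-5} i$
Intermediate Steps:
$j{\left(J,b \right)} = 0$ ($j{\left(J,b \right)} = 1 + \frac{1}{2} \left(-2\right) = 1 - 1 = 0$)
$D{\left(p \right)} = \sqrt{p}$ ($D{\left(p \right)} = \sqrt{p + 0} = \sqrt{p}$)
$\frac{D{\left(-714 \right)}}{\left(- \frac{111930}{191918} - \frac{206857}{-42788}\right) - 478023} = \frac{\sqrt{-714}}{\left(- \frac{111930}{191918} - \frac{206857}{-42788}\right) - 478023} = \frac{i \sqrt{714}}{\left(\left(-111930\right) \frac{1}{191918} - - \frac{206857}{42788}\right) - 478023} = \frac{i \sqrt{714}}{\left(- \frac{55965}{95959} + \frac{206857}{42788}\right) - 478023} = \frac{i \sqrt{714}}{\frac{17455160443}{4105893692} - 478023} = \frac{i \sqrt{714}}{- \frac{1962694165170473}{4105893692}} = i \sqrt{714} \left(- \frac{4105893692}{1962694165170473}\right) = - \frac{4105893692 i \sqrt{714}}{1962694165170473}$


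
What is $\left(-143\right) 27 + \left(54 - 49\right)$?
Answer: $-3856$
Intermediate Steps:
$\left(-143\right) 27 + \left(54 - 49\right) = -3861 + \left(54 - 49\right) = -3861 + 5 = -3856$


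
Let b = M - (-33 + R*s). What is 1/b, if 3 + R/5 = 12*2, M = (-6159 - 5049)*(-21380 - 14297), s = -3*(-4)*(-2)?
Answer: 1/399870369 ≈ 2.5008e-9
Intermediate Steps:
s = -24 (s = 12*(-2) = -24)
M = 399867816 (M = -11208*(-35677) = 399867816)
R = 105 (R = -15 + 5*(12*2) = -15 + 5*24 = -15 + 120 = 105)
b = 399870369 (b = 399867816 - (-33 + 105*(-24)) = 399867816 - (-33 - 2520) = 399867816 - 1*(-2553) = 399867816 + 2553 = 399870369)
1/b = 1/399870369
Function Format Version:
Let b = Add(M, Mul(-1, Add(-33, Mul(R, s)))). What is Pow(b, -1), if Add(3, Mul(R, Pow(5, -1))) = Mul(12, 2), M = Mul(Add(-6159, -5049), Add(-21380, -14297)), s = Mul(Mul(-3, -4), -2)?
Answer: Rational(1, 399870369) ≈ 2.5008e-9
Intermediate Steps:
s = -24 (s = Mul(12, -2) = -24)
M = 399867816 (M = Mul(-11208, -35677) = 399867816)
R = 105 (R = Add(-15, Mul(5, Mul(12, 2))) = Add(-15, Mul(5, 24)) = Add(-15, 120) = 105)
b = 399870369 (b = Add(399867816, Mul(-1, Add(-33, Mul(105, -24)))) = Add(399867816, Mul(-1, Add(-33, -2520))) = Add(399867816, Mul(-1, -2553)) = Add(399867816, 2553) = 399870369)
Pow(b, -1) = Pow(399870369, -1) = Rational(1, 399870369)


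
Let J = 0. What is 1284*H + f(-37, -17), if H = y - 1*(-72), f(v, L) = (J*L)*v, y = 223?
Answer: 378780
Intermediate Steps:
f(v, L) = 0 (f(v, L) = (0*L)*v = 0*v = 0)
H = 295 (H = 223 - 1*(-72) = 223 + 72 = 295)
1284*H + f(-37, -17) = 1284*295 + 0 = 378780 + 0 = 378780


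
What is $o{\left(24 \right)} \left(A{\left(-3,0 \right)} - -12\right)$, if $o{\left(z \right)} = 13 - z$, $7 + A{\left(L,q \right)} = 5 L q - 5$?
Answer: $0$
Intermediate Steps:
$A{\left(L,q \right)} = -12 + 5 L q$ ($A{\left(L,q \right)} = -7 + \left(5 L q - 5\right) = -7 + \left(-5 + 5 L q\right) = -12 + 5 L q$)
$o{\left(24 \right)} \left(A{\left(-3,0 \right)} - -12\right) = \left(13 - 24\right) \left(\left(-12 + 5 \left(-3\right) 0\right) - -12\right) = \left(13 - 24\right) \left(\left(-12 + 0\right) + 12\right) = - 11 \left(-12 + 12\right) = \left(-11\right) 0 = 0$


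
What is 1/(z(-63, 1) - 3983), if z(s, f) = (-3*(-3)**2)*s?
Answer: -1/2282 ≈ -0.00043821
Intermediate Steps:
z(s, f) = -27*s (z(s, f) = (-3*9)*s = -27*s)
1/(z(-63, 1) - 3983) = 1/(-27*(-63) - 3983) = 1/(1701 - 3983) = 1/(-2282) = -1/2282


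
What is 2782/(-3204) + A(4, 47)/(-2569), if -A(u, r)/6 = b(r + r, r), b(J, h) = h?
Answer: -3121715/4115538 ≈ -0.75852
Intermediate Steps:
A(u, r) = -6*r
2782/(-3204) + A(4, 47)/(-2569) = 2782/(-3204) - 6*47/(-2569) = 2782*(-1/3204) - 282*(-1/2569) = -1391/1602 + 282/2569 = -3121715/4115538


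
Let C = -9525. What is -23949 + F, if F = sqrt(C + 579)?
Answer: -23949 + 3*I*sqrt(994) ≈ -23949.0 + 94.583*I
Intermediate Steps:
F = 3*I*sqrt(994) (F = sqrt(-9525 + 579) = sqrt(-8946) = 3*I*sqrt(994) ≈ 94.583*I)
-23949 + F = -23949 + 3*I*sqrt(994)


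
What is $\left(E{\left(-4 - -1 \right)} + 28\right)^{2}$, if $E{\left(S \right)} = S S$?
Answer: $1369$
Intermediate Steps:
$E{\left(S \right)} = S^{2}$
$\left(E{\left(-4 - -1 \right)} + 28\right)^{2} = \left(\left(-4 - -1\right)^{2} + 28\right)^{2} = \left(\left(-4 + 1\right)^{2} + 28\right)^{2} = \left(\left(-3\right)^{2} + 28\right)^{2} = \left(9 + 28\right)^{2} = 37^{2} = 1369$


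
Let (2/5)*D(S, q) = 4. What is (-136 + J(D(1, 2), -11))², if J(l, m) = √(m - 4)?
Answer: (136 - I*√15)² ≈ 18481.0 - 1053.5*I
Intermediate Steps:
D(S, q) = 10 (D(S, q) = (5/2)*4 = 10)
J(l, m) = √(-4 + m)
(-136 + J(D(1, 2), -11))² = (-136 + √(-4 - 11))² = (-136 + √(-15))² = (-136 + I*√15)²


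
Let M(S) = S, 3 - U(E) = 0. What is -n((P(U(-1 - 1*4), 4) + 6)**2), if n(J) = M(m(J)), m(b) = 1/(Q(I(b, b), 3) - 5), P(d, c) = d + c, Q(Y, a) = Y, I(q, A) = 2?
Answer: 1/3 ≈ 0.33333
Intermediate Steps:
U(E) = 3 (U(E) = 3 - 1*0 = 3 + 0 = 3)
P(d, c) = c + d
m(b) = -1/3 (m(b) = 1/(2 - 5) = 1/(-3) = -1/3)
n(J) = -1/3
-n((P(U(-1 - 1*4), 4) + 6)**2) = -1*(-1/3) = 1/3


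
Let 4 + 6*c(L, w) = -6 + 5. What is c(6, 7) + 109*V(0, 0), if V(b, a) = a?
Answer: -⅚ ≈ -0.83333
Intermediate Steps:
c(L, w) = -⅚ (c(L, w) = -⅔ + (-6 + 5)/6 = -⅔ + (⅙)*(-1) = -⅔ - ⅙ = -⅚)
c(6, 7) + 109*V(0, 0) = -⅚ + 109*0 = -⅚ + 0 = -⅚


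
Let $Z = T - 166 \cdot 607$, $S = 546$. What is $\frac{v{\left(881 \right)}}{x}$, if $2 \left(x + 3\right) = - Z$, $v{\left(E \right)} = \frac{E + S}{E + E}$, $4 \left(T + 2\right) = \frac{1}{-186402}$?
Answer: $\frac{1063982616}{66185980332065} \approx 1.6076 \cdot 10^{-5}$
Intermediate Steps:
$T = - \frac{1491217}{745608}$ ($T = -2 + \frac{1}{4 \left(-186402\right)} = -2 + \frac{1}{4} \left(- \frac{1}{186402}\right) = -2 - \frac{1}{745608} = - \frac{1491217}{745608} \approx -2.0$)
$v{\left(E \right)} = \frac{546 + E}{2 E}$ ($v{\left(E \right)} = \frac{E + 546}{E + E} = \frac{546 + E}{2 E}$)
$Z = - \frac{75130444513}{745608}$ ($Z = - \frac{1491217}{745608} - 166 \cdot 607 = - \frac{1491217}{745608} - 100762 = - \frac{75130444513}{745608} \approx -1.0076 \cdot 10^{5}$)
$x = \frac{75125970865}{1491216}$ ($x = -3 + \frac{\left(-1\right) \left(- \frac{75130444513}{745608}\right)}{2} = -3 + \frac{1}{2} \cdot \frac{75130444513}{745608} = -3 + \frac{75130444513}{1491216} = \frac{75125970865}{1491216} \approx 50379.0$)
$\frac{v{\left(881 \right)}}{x} = \frac{\frac{1}{2} \cdot \frac{1}{881} \left(546 + 881\right)}{\frac{75125970865}{1491216}} = \frac{1}{2} \cdot \frac{1}{881} \cdot 1427 \cdot \frac{1491216}{75125970865} = \frac{1427}{1762} \cdot \frac{1491216}{75125970865} = \frac{1063982616}{66185980332065}$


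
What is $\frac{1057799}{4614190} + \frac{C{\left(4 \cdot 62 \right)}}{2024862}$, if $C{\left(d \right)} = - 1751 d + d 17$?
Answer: $\frac{3753515349}{222454714090} \approx 0.016873$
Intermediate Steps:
$C{\left(d \right)} = - 1734 d$ ($C{\left(d \right)} = - 1751 d + 17 d = - 1734 d$)
$\frac{1057799}{4614190} + \frac{C{\left(4 \cdot 62 \right)}}{2024862} = \frac{1057799}{4614190} + \frac{\left(-1734\right) 4 \cdot 62}{2024862} = 1057799 \cdot \frac{1}{4614190} + \left(-1734\right) 248 \cdot \frac{1}{2024862} = \frac{1057799}{4614190} - \frac{71672}{337477} = \frac{3753515349}{222454714090}$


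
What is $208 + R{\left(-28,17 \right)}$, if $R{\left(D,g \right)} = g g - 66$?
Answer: $431$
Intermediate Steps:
$R{\left(D,g \right)} = -66 + g^{2}$ ($R{\left(D,g \right)} = g^{2} - 66 = -66 + g^{2}$)
$208 + R{\left(-28,17 \right)} = 208 - \left(66 - 17^{2}\right) = 208 + \left(-66 + 289\right) = 208 + 223 = 431$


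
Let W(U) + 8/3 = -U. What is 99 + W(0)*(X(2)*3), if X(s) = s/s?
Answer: 91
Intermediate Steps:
W(U) = -8/3 - U
X(s) = 1
99 + W(0)*(X(2)*3) = 99 + (-8/3 - 1*0)*(1*3) = 99 + (-8/3 + 0)*3 = 99 - 8/3*3 = 99 - 8 = 91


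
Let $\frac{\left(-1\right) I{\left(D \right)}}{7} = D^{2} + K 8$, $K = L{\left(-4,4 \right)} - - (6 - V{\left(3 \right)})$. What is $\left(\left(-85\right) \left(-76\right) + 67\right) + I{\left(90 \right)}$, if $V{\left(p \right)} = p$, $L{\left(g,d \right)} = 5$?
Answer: $-50621$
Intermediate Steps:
$K = 8$ ($K = 5 - - (6 - 3) = 5 - \left(-1\right) 3 = 5 - -3 = 5 + 3 = 8$)
$I{\left(D \right)} = -448 - 7 D^{2}$ ($I{\left(D \right)} = - 7 \left(D^{2} + 8 \cdot 8\right) = - 7 \left(D^{2} + 64\right) = - 7 \left(64 + D^{2}\right) = -448 - 7 D^{2}$)
$\left(\left(-85\right) \left(-76\right) + 67\right) + I{\left(90 \right)} = \left(\left(-85\right) \left(-76\right) + 67\right) - \left(448 + 7 \cdot 90^{2}\right) = \left(6460 + 67\right) - 57148 = 6527 - 57148 = -50621$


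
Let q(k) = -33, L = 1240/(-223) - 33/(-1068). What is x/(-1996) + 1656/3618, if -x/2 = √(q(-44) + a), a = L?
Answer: 92/201 + I*√60707824977/39614612 ≈ 0.45771 + 0.0062197*I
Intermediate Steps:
L = -438987/79388 (L = 1240*(-1/223) - 33*(-1/1068) = -1240/223 + 11/356 = -438987/79388 ≈ -5.5296)
a = -438987/79388 ≈ -5.5296
x = -I*√60707824977/19847 (x = -2*√(-33 - 438987/79388) = -I*√60707824977/19847 ≈ -12.414*I)
x/(-1996) + 1656/3618 = -I*√60707824977/19847/(-1996) + 1656/3618 = -I*√60707824977/19847*(-1/1996) + 1656*(1/3618) = I*√60707824977/39614612 + 92/201 = 92/201 + I*√60707824977/39614612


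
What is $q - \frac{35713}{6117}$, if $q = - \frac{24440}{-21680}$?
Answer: $- \frac{15618959}{3315414} \approx -4.711$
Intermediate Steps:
$q = \frac{611}{542}$ ($q = \left(-24440\right) \left(- \frac{1}{21680}\right) = \frac{611}{542} \approx 1.1273$)
$q - \frac{35713}{6117} = \frac{611}{542} - \frac{35713}{6117} = - \frac{15618959}{3315414}$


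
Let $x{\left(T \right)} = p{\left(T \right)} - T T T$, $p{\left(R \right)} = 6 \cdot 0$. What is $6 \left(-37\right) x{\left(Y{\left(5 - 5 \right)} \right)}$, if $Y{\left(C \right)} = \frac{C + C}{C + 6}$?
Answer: $0$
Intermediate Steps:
$Y{\left(C \right)} = \frac{2 C}{6 + C}$
$p{\left(R \right)} = 0$
$x{\left(T \right)} = - T^{3}$ ($x{\left(T \right)} = 0 - T T T = 0 - T^{2} T = 0 - T^{3} = - T^{3}$)
$6 \left(-37\right) x{\left(Y{\left(5 - 5 \right)} \right)} = 6 \left(-37\right) \left(- \left(\frac{2 \left(5 - 5\right)}{6 + \left(5 - 5\right)}\right)^{3}\right) = - 222 \left(- \left(2 \cdot 0 \frac{1}{6 + 0}\right)^{3}\right) = - 222 \left(- \left(2 \cdot 0 \cdot \frac{1}{6}\right)^{3}\right) = - 222 \left(- 0^{3}\right) = - 222 \left(\left(-1\right) 0\right) = \left(-222\right) 0 = 0$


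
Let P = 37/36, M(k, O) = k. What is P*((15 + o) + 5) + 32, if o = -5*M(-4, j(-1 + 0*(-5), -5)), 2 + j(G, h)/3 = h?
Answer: 658/9 ≈ 73.111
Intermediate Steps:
j(G, h) = -6 + 3*h
P = 37/36 (P = 37*(1/36) = 37/36 ≈ 1.0278)
o = 20 (o = -5*(-4) = 20)
P*((15 + o) + 5) + 32 = 37*((15 + 20) + 5)/36 + 32 = 37*(35 + 5)/36 + 32 = (37/36)*40 + 32 = 370/9 + 32 = 658/9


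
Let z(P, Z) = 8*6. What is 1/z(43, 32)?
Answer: 1/48 ≈ 0.020833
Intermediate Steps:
z(P, Z) = 48
1/z(43, 32) = 1/48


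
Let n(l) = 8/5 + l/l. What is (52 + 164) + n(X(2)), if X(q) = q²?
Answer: 1093/5 ≈ 218.60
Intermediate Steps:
n(l) = 13/5 (n(l) = 8*(⅕) + 1 = 8/5 + 1 = 13/5)
(52 + 164) + n(X(2)) = (52 + 164) + 13/5 = 216 + 13/5 = 1093/5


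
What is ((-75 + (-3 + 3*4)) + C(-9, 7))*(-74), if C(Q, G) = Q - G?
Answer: 6068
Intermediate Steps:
((-75 + (-3 + 3*4)) + C(-9, 7))*(-74) = ((-75 + (-3 + 3*4)) + (-9 - 1*7))*(-74) = ((-75 + (-3 + 12)) + (-9 - 7))*(-74) = ((-75 + 9) - 16)*(-74) = (-66 - 16)*(-74) = -82*(-74) = 6068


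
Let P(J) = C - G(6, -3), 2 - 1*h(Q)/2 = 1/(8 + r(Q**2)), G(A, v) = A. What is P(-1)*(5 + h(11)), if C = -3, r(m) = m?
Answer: -3477/43 ≈ -80.860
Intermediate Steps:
h(Q) = 4 - 2/(8 + Q**2)
P(J) = -9 (P(J) = -3 - 1*6 = -3 - 6 = -9)
P(-1)*(5 + h(11)) = -9*(5 + 2*(15 + 2*11**2)/(8 + 11**2)) = -9*(5 + 2*(15 + 2*121)/(8 + 121)) = -9*(5 + 2*(15 + 242)/129) = -9*(5 + 2*(1/129)*257) = -9*(5 + 514/129) = -9*1159/129 = -3477/43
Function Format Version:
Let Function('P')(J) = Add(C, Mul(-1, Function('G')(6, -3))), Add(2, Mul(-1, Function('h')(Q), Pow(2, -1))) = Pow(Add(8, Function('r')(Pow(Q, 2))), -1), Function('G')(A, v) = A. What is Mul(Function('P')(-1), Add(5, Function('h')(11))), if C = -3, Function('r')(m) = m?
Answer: Rational(-3477, 43) ≈ -80.860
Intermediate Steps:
Function('h')(Q) = Add(4, Mul(-2, Pow(Add(8, Pow(Q, 2)), -1)))
Function('P')(J) = -9 (Function('P')(J) = Add(-3, Mul(-1, 6)) = Add(-3, -6) = -9)
Mul(Function('P')(-1), Add(5, Function('h')(11))) = Mul(-9, Add(5, Mul(2, Pow(Add(8, Pow(11, 2)), -1), Add(15, Mul(2, Pow(11, 2)))))) = Mul(-9, Add(5, Mul(2, Pow(Add(8, 121), -1), Add(15, Mul(2, 121))))) = Mul(-9, Add(5, Mul(2, Pow(129, -1), Add(15, 242)))) = Mul(-9, Add(5, Mul(2, Rational(1, 129), 257))) = Mul(-9, Add(5, Rational(514, 129))) = Mul(-9, Rational(1159, 129)) = Rational(-3477, 43)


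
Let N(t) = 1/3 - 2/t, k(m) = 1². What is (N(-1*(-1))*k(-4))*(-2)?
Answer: 10/3 ≈ 3.3333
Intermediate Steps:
k(m) = 1
N(t) = ⅓ - 2/t (N(t) = 1*(⅓) - 2/t = ⅓ - 2/t)
(N(-1*(-1))*k(-4))*(-2) = (((-6 - 1*(-1))/(3*((-1*(-1)))))*1)*(-2) = (((⅓)*(-6 + 1)/1)*1)*(-2) = (((⅓)*1*(-5))*1)*(-2) = -5/3*1*(-2) = -5/3*(-2) = 10/3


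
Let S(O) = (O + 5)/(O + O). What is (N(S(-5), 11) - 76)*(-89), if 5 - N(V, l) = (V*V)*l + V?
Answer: 6319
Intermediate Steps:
S(O) = (5 + O)/(2*O) (S(O) = (5 + O)/((2*O)) = (5 + O)*(1/(2*O)) = (5 + O)/(2*O))
N(V, l) = 5 - V - l*V² (N(V, l) = 5 - ((V*V)*l + V) = 5 - (V²*l + V) = 5 - (l*V² + V) = 5 - (V + l*V²) = 5 + (-V - l*V²) = 5 - V - l*V²)
(N(S(-5), 11) - 76)*(-89) = ((5 - (5 - 5)/(2*(-5)) - 1*11*((½)*(5 - 5)/(-5))²) - 76)*(-89) = ((5 - (-1)*0/(2*5) - 1*11*((½)*(-⅕)*0)²) - 76)*(-89) = ((5 - 1*0 - 1*11*0²) - 76)*(-89) = ((5 + 0 - 1*11*0) - 76)*(-89) = ((5 + 0 + 0) - 76)*(-89) = (5 - 76)*(-89) = -71*(-89) = 6319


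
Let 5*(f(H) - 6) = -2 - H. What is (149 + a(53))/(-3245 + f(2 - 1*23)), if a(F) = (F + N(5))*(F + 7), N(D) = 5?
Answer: -18145/16176 ≈ -1.1217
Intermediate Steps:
f(H) = 28/5 - H/5 (f(H) = 6 + (-2 - H)/5 = 6 + (-⅖ - H/5) = 28/5 - H/5)
a(F) = (5 + F)*(7 + F) (a(F) = (F + 5)*(F + 7) = (5 + F)*(7 + F))
(149 + a(53))/(-3245 + f(2 - 1*23)) = (149 + (35 + 53² + 12*53))/(-3245 + (28/5 - (2 - 1*23)/5)) = (149 + (35 + 2809 + 636))/(-3245 + (28/5 - (2 - 23)/5)) = (149 + 3480)/(-3245 + (28/5 - ⅕*(-21))) = 3629/(-3245 + (28/5 + 21/5)) = 3629/(-3245 + 49/5) = 3629/(-16176/5) = 3629*(-5/16176) = -18145/16176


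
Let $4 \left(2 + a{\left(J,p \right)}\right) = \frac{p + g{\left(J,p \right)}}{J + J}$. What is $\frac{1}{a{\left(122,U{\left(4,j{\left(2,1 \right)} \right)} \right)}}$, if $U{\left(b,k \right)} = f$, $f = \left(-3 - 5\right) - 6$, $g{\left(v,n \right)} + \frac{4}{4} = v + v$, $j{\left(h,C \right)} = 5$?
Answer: $- \frac{976}{1723} \approx -0.56645$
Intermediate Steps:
$g{\left(v,n \right)} = -1 + 2 v$ ($g{\left(v,n \right)} = -1 + \left(v + v\right) = -1 + 2 v$)
$f = -14$ ($f = -8 - 6 = -14$)
$U{\left(b,k \right)} = -14$
$a{\left(J,p \right)} = -2 + \frac{-1 + p + 2 J}{8 J}$ ($a{\left(J,p \right)} = -2 + \frac{\left(p + \left(-1 + 2 J\right)\right) \frac{1}{J + J}}{4} = -2 + \frac{\left(-1 + p + 2 J\right) \frac{1}{2 J}}{4} = -2 + \frac{\frac{1}{2} \frac{1}{J} \left(-1 + p + 2 J\right)}{4} = -2 + \frac{-1 + p + 2 J}{8 J}$)
$\frac{1}{a{\left(122,U{\left(4,j{\left(2,1 \right)} \right)} \right)}} = \frac{1}{\frac{1}{8} \cdot \frac{1}{122} \left(-1 - 14 - 1708\right)} = \frac{1}{\frac{1}{8} \cdot \frac{1}{122} \left(-1723\right)} = \frac{1}{- \frac{1723}{976}} = - \frac{976}{1723}$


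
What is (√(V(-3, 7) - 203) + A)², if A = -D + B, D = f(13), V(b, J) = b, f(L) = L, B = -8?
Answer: (21 - I*√206)² ≈ 235.0 - 602.81*I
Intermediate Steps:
D = 13
A = -21 (A = -1*13 - 8 = -13 - 8 = -21)
(√(V(-3, 7) - 203) + A)² = (√(-3 - 203) - 21)² = (√(-206) - 21)² = (I*√206 - 21)² = (-21 + I*√206)²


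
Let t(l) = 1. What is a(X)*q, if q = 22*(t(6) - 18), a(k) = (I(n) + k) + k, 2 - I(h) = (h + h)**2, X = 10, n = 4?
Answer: 15708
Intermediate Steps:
I(h) = 2 - 4*h**2 (I(h) = 2 - (h + h)**2 = 2 - (2*h)**2 = 2 - 4*h**2)
a(k) = -62 + 2*k (a(k) = ((2 - 4*4**2) + k) + k = ((2 - 4*16) + k) + k = ((2 - 64) + k) + k = (-62 + k) + k = -62 + 2*k)
q = -374 (q = 22*(1 - 18) = 22*(-17) = -374)
a(X)*q = (-62 + 2*10)*(-374) = (-62 + 20)*(-374) = -42*(-374) = 15708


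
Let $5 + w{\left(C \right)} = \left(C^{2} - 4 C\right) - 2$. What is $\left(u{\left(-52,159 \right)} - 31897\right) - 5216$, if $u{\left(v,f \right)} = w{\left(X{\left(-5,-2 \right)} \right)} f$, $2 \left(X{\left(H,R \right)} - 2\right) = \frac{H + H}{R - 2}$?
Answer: $- \frac{617817}{16} \approx -38614.0$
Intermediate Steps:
$X{\left(H,R \right)} = 2 + \frac{H}{-2 + R}$ ($X{\left(H,R \right)} = 2 + \frac{\left(H + H\right) \frac{1}{R - 2}}{2} = 2 + \frac{2 H \frac{1}{-2 + R}}{2} = 2 + \frac{H}{-2 + R}$)
$w{\left(C \right)} = -7 + C^{2} - 4 C$ ($w{\left(C \right)} = -5 - \left(2 - C^{2} + 4 C\right) = -7 + C^{2} - 4 C$)
$u{\left(v,f \right)} = - \frac{151 f}{16}$ ($u{\left(v,f \right)} = \left(-7 + \left(\frac{-4 - 5 + 2 \left(-2\right)}{-2 - 2}\right)^{2} - 4 \frac{-4 - 5 + 2 \left(-2\right)}{-2 - 2}\right) f = \left(-7 + \left(\frac{-4 - 5 - 4}{-4}\right)^{2} - 4 \frac{-4 - 5 - 4}{-4}\right) f = \left(-7 + \left(\left(- \frac{1}{4}\right) \left(-13\right)\right)^{2} - 4 \left(\left(- \frac{1}{4}\right) \left(-13\right)\right)\right) f = \left(-7 + \left(\frac{13}{4}\right)^{2} - 13\right) f = \left(-7 + \frac{169}{16} - 13\right) f = - \frac{151 f}{16}$)
$\left(u{\left(-52,159 \right)} - 31897\right) - 5216 = \left(\left(- \frac{151}{16}\right) 159 - 31897\right) - 5216 = \left(- \frac{24009}{16} - 31897\right) - 5216 = - \frac{534361}{16} - 5216 = - \frac{617817}{16}$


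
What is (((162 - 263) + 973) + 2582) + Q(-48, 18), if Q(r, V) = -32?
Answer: 3422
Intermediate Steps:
(((162 - 263) + 973) + 2582) + Q(-48, 18) = (((162 - 263) + 973) + 2582) - 32 = ((-101 + 973) + 2582) - 32 = (872 + 2582) - 32 = 3454 - 32 = 3422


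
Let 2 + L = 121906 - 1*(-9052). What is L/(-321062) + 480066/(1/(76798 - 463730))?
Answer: -4259871198652050/22933 ≈ -1.8575e+11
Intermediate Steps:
L = 130956 (L = -2 + (121906 - 1*(-9052)) = -2 + (121906 + 9052) = -2 + 130958 = 130956)
L/(-321062) + 480066/(1/(76798 - 463730)) = 130956/(-321062) + 480066/(1/(76798 - 463730)) = 130956*(-1/321062) + 480066/(1/(-386932)) = -9354/22933 + 480066/(-1/386932) = -9354/22933 + 480066*(-386932) = -9354/22933 - 185752897512 = -4259871198652050/22933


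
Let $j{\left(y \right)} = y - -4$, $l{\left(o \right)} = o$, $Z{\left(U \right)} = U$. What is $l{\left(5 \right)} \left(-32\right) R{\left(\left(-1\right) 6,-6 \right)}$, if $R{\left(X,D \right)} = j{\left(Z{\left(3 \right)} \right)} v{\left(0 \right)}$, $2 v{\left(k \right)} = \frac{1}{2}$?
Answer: $-280$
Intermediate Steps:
$j{\left(y \right)} = 4 + y$ ($j{\left(y \right)} = y + 4 = 4 + y$)
$v{\left(k \right)} = \frac{1}{4}$ ($v{\left(k \right)} = \frac{1}{2 \cdot 2} = \frac{1}{2} \cdot \frac{1}{2} = \frac{1}{4}$)
$R{\left(X,D \right)} = \frac{7}{4}$ ($R{\left(X,D \right)} = \left(4 + 3\right) \frac{1}{4} = 7 \cdot \frac{1}{4} = \frac{7}{4}$)
$l{\left(5 \right)} \left(-32\right) R{\left(\left(-1\right) 6,-6 \right)} = 5 \left(-32\right) \frac{7}{4} = \left(-160\right) \frac{7}{4} = -280$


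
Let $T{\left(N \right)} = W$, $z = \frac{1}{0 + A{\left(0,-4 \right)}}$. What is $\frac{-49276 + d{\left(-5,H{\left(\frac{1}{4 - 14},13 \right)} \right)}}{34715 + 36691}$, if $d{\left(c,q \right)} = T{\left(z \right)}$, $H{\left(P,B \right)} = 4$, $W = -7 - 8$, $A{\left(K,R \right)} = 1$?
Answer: $- \frac{49291}{71406} \approx -0.69029$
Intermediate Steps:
$W = -15$ ($W = -7 - 8 = -15$)
$z = 1$ ($z = \frac{1}{0 + 1} = 1^{-1} = 1$)
$T{\left(N \right)} = -15$
$d{\left(c,q \right)} = -15$
$\frac{-49276 + d{\left(-5,H{\left(\frac{1}{4 - 14},13 \right)} \right)}}{34715 + 36691} = \frac{-49276 - 15}{34715 + 36691} = - \frac{49291}{71406}$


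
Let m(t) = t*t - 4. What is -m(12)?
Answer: -140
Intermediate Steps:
m(t) = -4 + t² (m(t) = t² - 4 = -4 + t²)
-m(12) = -(-4 + 12²) = -(-4 + 144) = -1*140 = -140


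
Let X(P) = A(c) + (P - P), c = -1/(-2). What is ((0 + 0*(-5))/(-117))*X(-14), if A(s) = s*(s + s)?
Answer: 0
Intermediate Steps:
c = 1/2 (c = -1*(-1/2) = 1/2 ≈ 0.50000)
A(s) = 2*s**2 (A(s) = s*(2*s) = 2*s**2)
X(P) = 1/2 (X(P) = 2*(1/2)**2 + (P - P) = 2*(1/4) + 0 = 1/2 + 0 = 1/2)
((0 + 0*(-5))/(-117))*X(-14) = ((0 + 0*(-5))/(-117))*(1/2) = ((0 + 0)*(-1/117))*(1/2) = (0*(-1/117))*(1/2) = 0*(1/2) = 0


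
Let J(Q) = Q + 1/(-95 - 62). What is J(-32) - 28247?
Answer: -4439804/157 ≈ -28279.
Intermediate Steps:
J(Q) = -1/157 + Q (J(Q) = Q + 1/(-157) = Q - 1/157 = -1/157 + Q)
J(-32) - 28247 = (-1/157 - 32) - 28247 = -5025/157 - 28247 = -4439804/157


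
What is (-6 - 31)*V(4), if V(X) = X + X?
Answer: -296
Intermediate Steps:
V(X) = 2*X
(-6 - 31)*V(4) = (-6 - 31)*(2*4) = -37*8 = -296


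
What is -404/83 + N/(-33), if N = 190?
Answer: -29102/2739 ≈ -10.625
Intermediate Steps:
-404/83 + N/(-33) = -404/83 + 190/(-33) = -404*1/83 + 190*(-1/33) = -404/83 - 190/33 = -29102/2739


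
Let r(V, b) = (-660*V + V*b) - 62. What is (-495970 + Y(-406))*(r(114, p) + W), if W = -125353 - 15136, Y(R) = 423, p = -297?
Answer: 123712813003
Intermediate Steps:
r(V, b) = -62 - 660*V + V*b
W = -140489
(-495970 + Y(-406))*(r(114, p) + W) = (-495970 + 423)*((-62 - 660*114 + 114*(-297)) - 140489) = -495547*((-62 - 75240 - 33858) - 140489) = -495547*(-109160 - 140489) = -495547*(-249649) = 123712813003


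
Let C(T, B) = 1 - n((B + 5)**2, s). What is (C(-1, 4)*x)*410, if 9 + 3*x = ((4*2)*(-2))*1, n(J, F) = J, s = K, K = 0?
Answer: 820000/3 ≈ 2.7333e+5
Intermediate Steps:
s = 0
C(T, B) = 1 - (5 + B)**2 (C(T, B) = 1 - (B + 5)**2 = 1 - (5 + B)**2)
x = -25/3 (x = -3 + (((4*2)*(-2))*1)/3 = -3 + ((8*(-2))*1)/3 = -3 + (-16*1)/3 = -3 + (1/3)*(-16) = -3 - 16/3 = -25/3 ≈ -8.3333)
(C(-1, 4)*x)*410 = ((1 - (5 + 4)**2)*(-25/3))*410 = ((1 - 1*9**2)*(-25/3))*410 = ((1 - 1*81)*(-25/3))*410 = ((1 - 81)*(-25/3))*410 = -80*(-25/3)*410 = (2000/3)*410 = 820000/3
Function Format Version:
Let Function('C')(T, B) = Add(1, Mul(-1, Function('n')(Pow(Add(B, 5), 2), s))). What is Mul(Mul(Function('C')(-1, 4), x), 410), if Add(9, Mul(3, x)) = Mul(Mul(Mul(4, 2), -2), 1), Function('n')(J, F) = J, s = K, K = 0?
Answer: Rational(820000, 3) ≈ 2.7333e+5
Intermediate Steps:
s = 0
Function('C')(T, B) = Add(1, Mul(-1, Pow(Add(5, B), 2))) (Function('C')(T, B) = Add(1, Mul(-1, Pow(Add(B, 5), 2))) = Add(1, Mul(-1, Pow(Add(5, B), 2))))
x = Rational(-25, 3) (x = Add(-3, Mul(Rational(1, 3), Mul(Mul(Mul(4, 2), -2), 1))) = Add(-3, Mul(Rational(1, 3), Mul(Mul(8, -2), 1))) = Add(-3, Mul(Rational(1, 3), Mul(-16, 1))) = Add(-3, Mul(Rational(1, 3), -16)) = Add(-3, Rational(-16, 3)) = Rational(-25, 3) ≈ -8.3333)
Mul(Mul(Function('C')(-1, 4), x), 410) = Mul(Mul(Add(1, Mul(-1, Pow(Add(5, 4), 2))), Rational(-25, 3)), 410) = Mul(Mul(Add(1, Mul(-1, Pow(9, 2))), Rational(-25, 3)), 410) = Mul(Mul(Add(1, Mul(-1, 81)), Rational(-25, 3)), 410) = Mul(Mul(Add(1, -81), Rational(-25, 3)), 410) = Mul(Mul(-80, Rational(-25, 3)), 410) = Mul(Rational(2000, 3), 410) = Rational(820000, 3)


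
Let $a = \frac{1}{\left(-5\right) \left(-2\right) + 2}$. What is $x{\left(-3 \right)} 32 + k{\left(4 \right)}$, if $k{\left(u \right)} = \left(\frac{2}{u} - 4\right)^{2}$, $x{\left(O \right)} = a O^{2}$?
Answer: $\frac{145}{4} \approx 36.25$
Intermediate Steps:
$a = \frac{1}{12}$ ($a = \frac{1}{10 + 2} = \frac{1}{12} \approx 0.083333$)
$x{\left(O \right)} = \frac{O^{2}}{12}$
$k{\left(u \right)} = \left(-4 + \frac{2}{u}\right)^{2}$
$x{\left(-3 \right)} 32 + k{\left(4 \right)} = \frac{\left(-3\right)^{2}}{12} \cdot 32 + \frac{4 \left(-1 + 2 \cdot 4\right)^{2}}{16} = \frac{1}{12} \cdot 9 \cdot 32 + 4 \cdot \frac{1}{16} \left(-1 + 8\right)^{2} = \frac{3}{4} \cdot 32 + 4 \cdot \frac{1}{16} \cdot 7^{2} = 24 + 4 \cdot \frac{1}{16} \cdot 49 = 24 + \frac{49}{4} = \frac{145}{4}$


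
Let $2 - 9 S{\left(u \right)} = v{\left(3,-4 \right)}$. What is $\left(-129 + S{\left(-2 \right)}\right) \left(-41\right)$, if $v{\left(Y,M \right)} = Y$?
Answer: $\frac{47642}{9} \approx 5293.6$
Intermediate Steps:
$S{\left(u \right)} = - \frac{1}{9}$ ($S{\left(u \right)} = \frac{2}{9} - \frac{1}{3} = - \frac{1}{9}$)
$\left(-129 + S{\left(-2 \right)}\right) \left(-41\right) = \left(-129 - \frac{1}{9}\right) \left(-41\right) = \left(- \frac{1162}{9}\right) \left(-41\right) = \frac{47642}{9}$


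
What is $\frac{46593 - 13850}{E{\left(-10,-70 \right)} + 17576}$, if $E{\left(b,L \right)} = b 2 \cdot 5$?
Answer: $\frac{32743}{17476} \approx 1.8736$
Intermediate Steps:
$E{\left(b,L \right)} = 10 b$ ($E{\left(b,L \right)} = 2 b 5 = 10 b$)
$\frac{46593 - 13850}{E{\left(-10,-70 \right)} + 17576} = \frac{46593 - 13850}{10 \left(-10\right) + 17576} = \frac{32743}{-100 + 17576} = \frac{32743}{17476}$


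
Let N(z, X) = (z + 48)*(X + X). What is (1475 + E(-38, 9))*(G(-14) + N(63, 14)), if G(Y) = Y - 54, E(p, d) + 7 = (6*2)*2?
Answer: 4535680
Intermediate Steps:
E(p, d) = 17 (E(p, d) = -7 + (6*2)*2 = -7 + 12*2 = -7 + 24 = 17)
N(z, X) = 2*X*(48 + z) (N(z, X) = (48 + z)*(2*X) = 2*X*(48 + z))
G(Y) = -54 + Y
(1475 + E(-38, 9))*(G(-14) + N(63, 14)) = (1475 + 17)*((-54 - 14) + 2*14*(48 + 63)) = 1492*(-68 + 2*14*111) = 1492*(-68 + 3108) = 1492*3040 = 4535680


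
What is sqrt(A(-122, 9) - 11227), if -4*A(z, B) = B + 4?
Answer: I*sqrt(44921)/2 ≈ 105.97*I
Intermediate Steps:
A(z, B) = -1 - B/4 (A(z, B) = -(B + 4)/4 = -(4 + B)/4 = -1 - B/4)
sqrt(A(-122, 9) - 11227) = sqrt((-1 - 1/4*9) - 11227) = sqrt((-1 - 9/4) - 11227) = sqrt(-13/4 - 11227) = sqrt(-44921/4) = I*sqrt(44921)/2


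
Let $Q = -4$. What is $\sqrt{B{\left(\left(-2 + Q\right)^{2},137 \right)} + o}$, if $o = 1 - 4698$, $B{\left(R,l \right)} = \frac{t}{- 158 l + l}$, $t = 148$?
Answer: $\frac{i \sqrt{2173009552789}}{21509} \approx 68.535 i$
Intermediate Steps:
$B{\left(R,l \right)} = - \frac{148}{157 l}$ ($B{\left(R,l \right)} = \frac{148}{- 158 l + l} = \frac{148}{\left(-157\right) l} = 148 \left(- \frac{1}{157 l}\right) = - \frac{148}{157 l}$)
$o = -4697$ ($o = 1 - 4698 = -4697$)
$\sqrt{B{\left(\left(-2 + Q\right)^{2},137 \right)} + o} = \sqrt{- \frac{148}{157 \cdot 137} - 4697} = \sqrt{\left(- \frac{148}{157}\right) \frac{1}{137} - 4697} = \sqrt{- \frac{148}{21509} - 4697} = \sqrt{- \frac{101027921}{21509}} = \frac{i \sqrt{2173009552789}}{21509}$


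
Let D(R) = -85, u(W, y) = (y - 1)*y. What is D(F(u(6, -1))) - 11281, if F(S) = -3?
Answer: -11366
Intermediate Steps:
u(W, y) = y*(-1 + y) (u(W, y) = (-1 + y)*y = y*(-1 + y))
D(F(u(6, -1))) - 11281 = -85 - 11281 = -11366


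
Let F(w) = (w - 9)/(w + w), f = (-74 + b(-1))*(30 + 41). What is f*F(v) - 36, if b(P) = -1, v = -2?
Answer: -58719/4 ≈ -14680.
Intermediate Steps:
f = -5325 (f = (-74 - 1)*(30 + 41) = -75*71 = -5325)
F(w) = (-9 + w)/(2*w) (F(w) = (-9 + w)/((2*w)) = (-9 + w)*(1/(2*w)) = (-9 + w)/(2*w))
f*F(v) - 36 = -5325*(-9 - 2)/(2*(-2)) - 36 = -5325*(-1)*(-11)/(2*2) - 36 = -5325*11/4 - 36 = -58575/4 - 36 = -58719/4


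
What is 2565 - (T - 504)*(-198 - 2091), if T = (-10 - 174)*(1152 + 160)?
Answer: -553734003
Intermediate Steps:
T = -241408 (T = -184*1312 = -241408)
2565 - (T - 504)*(-198 - 2091) = 2565 - (-241408 - 504)*(-198 - 2091) = 2565 - (-241912)*(-2289) = 2565 - 1*553736568 = 2565 - 553736568 = -553734003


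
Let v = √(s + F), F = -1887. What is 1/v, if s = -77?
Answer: -I*√491/982 ≈ -0.022565*I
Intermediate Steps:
v = 2*I*√491 (v = √(-77 - 1887) = √(-1964) = 2*I*√491 ≈ 44.317*I)
1/v = 1/(2*I*√491) = -I*√491/982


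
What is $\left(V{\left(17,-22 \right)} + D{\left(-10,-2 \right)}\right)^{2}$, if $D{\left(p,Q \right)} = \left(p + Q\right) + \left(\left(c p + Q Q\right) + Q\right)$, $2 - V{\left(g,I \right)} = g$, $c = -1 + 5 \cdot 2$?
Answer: $13225$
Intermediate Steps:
$c = 9$ ($c = -1 + 10 = 9$)
$V{\left(g,I \right)} = 2 - g$
$D{\left(p,Q \right)} = Q^{2} + 2 Q + 10 p$ ($D{\left(p,Q \right)} = \left(p + Q\right) + \left(\left(9 p + Q Q\right) + Q\right) = \left(Q + p\right) + \left(\left(9 p + Q^{2}\right) + Q\right) = \left(Q + p\right) + \left(\left(Q^{2} + 9 p\right) + Q\right) = \left(Q + p\right) + \left(Q + Q^{2} + 9 p\right) = Q^{2} + 2 Q + 10 p$)
$\left(V{\left(17,-22 \right)} + D{\left(-10,-2 \right)}\right)^{2} = \left(\left(2 - 17\right) + \left(\left(-2\right)^{2} + 2 \left(-2\right) + 10 \left(-10\right)\right)\right)^{2} = \left(\left(2 - 17\right) - 100\right)^{2} = \left(-15 - 100\right)^{2} = \left(-115\right)^{2} = 13225$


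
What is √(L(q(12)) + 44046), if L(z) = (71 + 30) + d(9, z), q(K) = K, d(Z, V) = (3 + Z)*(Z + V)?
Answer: √44399 ≈ 210.71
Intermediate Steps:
d(Z, V) = (3 + Z)*(V + Z)
L(z) = 209 + 12*z (L(z) = (71 + 30) + (9² + 3*z + 3*9 + z*9) = 101 + (81 + 3*z + 27 + 9*z) = 101 + (108 + 12*z) = 209 + 12*z)
√(L(q(12)) + 44046) = √((209 + 12*12) + 44046) = √((209 + 144) + 44046) = √(353 + 44046) = √44399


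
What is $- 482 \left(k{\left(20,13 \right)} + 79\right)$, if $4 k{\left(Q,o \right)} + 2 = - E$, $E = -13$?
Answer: $- \frac{78807}{2} \approx -39404.0$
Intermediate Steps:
$k{\left(Q,o \right)} = \frac{11}{4}$ ($k{\left(Q,o \right)} = - \frac{1}{2} + \frac{\left(-1\right) \left(-13\right)}{4} = - \frac{1}{2} + \frac{1}{4} \cdot 13 = - \frac{1}{2} + \frac{13}{4} = \frac{11}{4}$)
$- 482 \left(k{\left(20,13 \right)} + 79\right) = - 482 \left(\frac{11}{4} + 79\right) = \left(-482\right) \frac{327}{4} = - \frac{78807}{2}$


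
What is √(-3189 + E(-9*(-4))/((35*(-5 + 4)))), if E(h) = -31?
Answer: 4*I*√244090/35 ≈ 56.463*I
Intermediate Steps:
√(-3189 + E(-9*(-4))/((35*(-5 + 4)))) = √(-3189 - 31*1/(35*(-5 + 4))) = √(-3189 - 31/(35*(-1))) = √(-3189 - 31/(-35)) = √(-3189 - 31*(-1/35)) = √(-3189 + 31/35) = √(-111584/35) = 4*I*√244090/35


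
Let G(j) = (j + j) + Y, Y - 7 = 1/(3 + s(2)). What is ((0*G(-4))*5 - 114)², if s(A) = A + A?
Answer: 12996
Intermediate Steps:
s(A) = 2*A
Y = 50/7 (Y = 7 + 1/(3 + 2*2) = 7 + 1/(3 + 4) = 7 + 1/7 = 7 + ⅐ = 50/7 ≈ 7.1429)
G(j) = 50/7 + 2*j (G(j) = (j + j) + 50/7 = 2*j + 50/7 = 50/7 + 2*j)
((0*G(-4))*5 - 114)² = ((0*(50/7 + 2*(-4)))*5 - 114)² = ((0*(50/7 - 8))*5 - 114)² = ((0*(-6/7))*5 - 114)² = (0*5 - 114)² = (0 - 114)² = (-114)² = 12996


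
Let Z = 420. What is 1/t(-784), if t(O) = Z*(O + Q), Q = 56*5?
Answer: -1/211680 ≈ -4.7241e-6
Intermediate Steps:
Q = 280
t(O) = 117600 + 420*O (t(O) = 420*(O + 280) = 420*(280 + O) = 117600 + 420*O)
1/t(-784) = 1/(117600 + 420*(-784)) = 1/(117600 - 329280) = 1/(-211680) = -1/211680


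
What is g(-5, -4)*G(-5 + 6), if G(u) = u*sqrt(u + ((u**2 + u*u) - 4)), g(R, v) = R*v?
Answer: 20*I ≈ 20.0*I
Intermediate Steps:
G(u) = u*sqrt(-4 + u + 2*u**2) (G(u) = u*sqrt(u + ((u**2 + u**2) - 4)) = u*sqrt(u + (2*u**2 - 4)) = u*sqrt(u + (-4 + 2*u**2)) = u*sqrt(-4 + u + 2*u**2))
g(-5, -4)*G(-5 + 6) = (-5*(-4))*((-5 + 6)*sqrt(-4 + (-5 + 6) + 2*(-5 + 6)**2)) = 20*(1*sqrt(-4 + 1 + 2*1**2)) = 20*(1*sqrt(-4 + 1 + 2*1)) = 20*(1*sqrt(-4 + 1 + 2)) = 20*(1*sqrt(-1)) = 20*(1*I) = 20*I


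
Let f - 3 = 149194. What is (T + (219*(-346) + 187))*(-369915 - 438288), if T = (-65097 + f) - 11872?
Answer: 2714753877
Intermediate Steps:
f = 149197 (f = 3 + 149194 = 149197)
T = 72228 (T = (-65097 + 149197) - 11872 = 84100 - 11872 = 72228)
(T + (219*(-346) + 187))*(-369915 - 438288) = (72228 + (219*(-346) + 187))*(-369915 - 438288) = (72228 + (-75774 + 187))*(-808203) = (72228 - 75587)*(-808203) = -3359*(-808203) = 2714753877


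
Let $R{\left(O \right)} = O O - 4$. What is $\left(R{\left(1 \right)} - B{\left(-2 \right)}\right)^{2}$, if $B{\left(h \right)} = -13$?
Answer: $100$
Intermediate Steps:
$R{\left(O \right)} = -4 + O^{2}$ ($R{\left(O \right)} = O^{2} - 4 = -4 + O^{2}$)
$\left(R{\left(1 \right)} - B{\left(-2 \right)}\right)^{2} = \left(\left(-4 + 1^{2}\right) - -13\right)^{2} = \left(\left(-4 + 1\right) + 13\right)^{2} = \left(-3 + 13\right)^{2} = 10^{2} = 100$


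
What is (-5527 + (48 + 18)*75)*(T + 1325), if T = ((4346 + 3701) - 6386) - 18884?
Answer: 9173146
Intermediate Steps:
T = -17223 (T = (8047 - 6386) - 18884 = 1661 - 18884 = -17223)
(-5527 + (48 + 18)*75)*(T + 1325) = (-5527 + (48 + 18)*75)*(-17223 + 1325) = (-5527 + 66*75)*(-15898) = (-5527 + 4950)*(-15898) = -577*(-15898) = 9173146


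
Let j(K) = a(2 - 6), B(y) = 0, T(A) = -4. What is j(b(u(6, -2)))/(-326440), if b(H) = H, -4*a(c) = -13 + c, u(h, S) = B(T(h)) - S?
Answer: -17/1305760 ≈ -1.3019e-5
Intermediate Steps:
u(h, S) = -S (u(h, S) = 0 - S = -S)
a(c) = 13/4 - c/4 (a(c) = -(-13 + c)/4 = 13/4 - c/4)
j(K) = 17/4 (j(K) = 13/4 - (2 - 6)/4 = 13/4 - ¼*(-4) = 13/4 + 1 = 17/4)
j(b(u(6, -2)))/(-326440) = (17/4)/(-326440) = (17/4)*(-1/326440) = -17/1305760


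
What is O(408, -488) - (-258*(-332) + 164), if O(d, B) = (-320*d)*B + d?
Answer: 63627868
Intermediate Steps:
O(d, B) = d - 320*B*d (O(d, B) = -320*B*d + d = d - 320*B*d)
O(408, -488) - (-258*(-332) + 164) = 408*(1 - 320*(-488)) - (-258*(-332) + 164) = 408*(1 + 156160) - (85656 + 164) = 408*156161 - 1*85820 = 63713688 - 85820 = 63627868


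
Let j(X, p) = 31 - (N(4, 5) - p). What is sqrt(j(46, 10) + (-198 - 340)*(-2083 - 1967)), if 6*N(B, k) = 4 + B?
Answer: sqrt(19610457)/3 ≈ 1476.1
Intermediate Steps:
N(B, k) = 2/3 + B/6 (N(B, k) = (4 + B)/6 = 2/3 + B/6)
j(X, p) = 89/3 + p (j(X, p) = 31 - ((2/3 + (1/6)*4) - p) = 31 - ((2/3 + 2/3) - p) = 31 - (4/3 - p) = 31 + (-4/3 + p) = 89/3 + p)
sqrt(j(46, 10) + (-198 - 340)*(-2083 - 1967)) = sqrt((89/3 + 10) + (-198 - 340)*(-2083 - 1967)) = sqrt(119/3 - 538*(-4050)) = sqrt(119/3 + 2178900) = sqrt(6536819/3) = sqrt(19610457)/3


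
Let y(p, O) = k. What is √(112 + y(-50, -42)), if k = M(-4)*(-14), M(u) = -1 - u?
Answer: √70 ≈ 8.3666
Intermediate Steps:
k = -42 (k = (-1 - 1*(-4))*(-14) = (-1 + 4)*(-14) = 3*(-14) = -42)
y(p, O) = -42
√(112 + y(-50, -42)) = √(112 - 42) = √70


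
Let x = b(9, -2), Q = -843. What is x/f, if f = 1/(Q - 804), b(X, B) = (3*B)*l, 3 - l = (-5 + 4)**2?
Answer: 19764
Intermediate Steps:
l = 2 (l = 3 - (-5 + 4)**2 = 3 - 1*(-1)**2 = 3 - 1*1 = 3 - 1 = 2)
b(X, B) = 6*B (b(X, B) = (3*B)*2 = 6*B)
f = -1/1647 (f = 1/(-843 - 804) = 1/(-1647) = -1/1647 ≈ -0.00060716)
x = -12 (x = 6*(-2) = -12)
x/f = -12/(-1/1647) = -12*(-1647) = 19764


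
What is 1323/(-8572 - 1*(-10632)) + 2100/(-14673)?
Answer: 5028793/10075460 ≈ 0.49911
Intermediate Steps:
1323/(-8572 - 1*(-10632)) + 2100/(-14673) = 1323/(-8572 + 10632) + 2100*(-1/14673) = 1323/2060 - 700/4891 = 5028793/10075460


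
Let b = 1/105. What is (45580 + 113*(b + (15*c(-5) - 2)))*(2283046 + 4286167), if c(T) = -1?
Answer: 4302185101372/15 ≈ 2.8681e+11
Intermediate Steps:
b = 1/105 ≈ 0.0095238
(45580 + 113*(b + (15*c(-5) - 2)))*(2283046 + 4286167) = (45580 + 113*(1/105 + (15*(-1) - 2)))*(2283046 + 4286167) = (45580 + 113*(1/105 + (-15 - 2)))*6569213 = (45580 + 113*(1/105 - 17))*6569213 = (45580 + 113*(-1784/105))*6569213 = (45580 - 201592/105)*6569213 = (4584308/105)*6569213 = 4302185101372/15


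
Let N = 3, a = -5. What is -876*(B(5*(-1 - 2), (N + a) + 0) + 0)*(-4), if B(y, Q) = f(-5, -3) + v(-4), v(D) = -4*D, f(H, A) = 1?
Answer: 59568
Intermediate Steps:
B(y, Q) = 17 (B(y, Q) = 1 - 4*(-4) = 1 + 16 = 17)
-876*(B(5*(-1 - 2), (N + a) + 0) + 0)*(-4) = -876*(17 + 0)*(-4) = -14892*(-4) = -876*(-68) = 59568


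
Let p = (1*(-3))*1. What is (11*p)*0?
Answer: 0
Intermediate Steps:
p = -3 (p = -3*1 = -3)
(11*p)*0 = (11*(-3))*0 = -33*0 = 0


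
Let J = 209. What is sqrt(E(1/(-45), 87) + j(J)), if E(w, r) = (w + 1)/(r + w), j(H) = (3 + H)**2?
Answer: sqrt(172128776510)/1957 ≈ 212.00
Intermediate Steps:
E(w, r) = (1 + w)/(r + w)
sqrt(E(1/(-45), 87) + j(J)) = sqrt((1 + 1/(-45))/(87 + 1/(-45)) + (3 + 209)**2) = sqrt((1 - 1/45)/(87 - 1/45) + 212**2) = sqrt((44/45)/(3914/45) + 44944) = sqrt((45/3914)*(44/45) + 44944) = sqrt(22/1957 + 44944) = sqrt(87955430/1957) = sqrt(172128776510)/1957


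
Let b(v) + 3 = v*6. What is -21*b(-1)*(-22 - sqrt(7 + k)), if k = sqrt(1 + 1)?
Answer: -4158 - 189*sqrt(7 + sqrt(2)) ≈ -4706.2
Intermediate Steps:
b(v) = -3 + 6*v (b(v) = -3 + v*6 = -3 + 6*v)
k = sqrt(2) ≈ 1.4142
-21*b(-1)*(-22 - sqrt(7 + k)) = -21*(-3 + 6*(-1))*(-22 - sqrt(7 + sqrt(2))) = -21*(-3 - 6)*(-22 - sqrt(7 + sqrt(2))) = -21*(-9)*(-22 - sqrt(7 + sqrt(2))) = -(-189)*(-22 - sqrt(7 + sqrt(2))) = -(4158 + 189*sqrt(7 + sqrt(2))) = -4158 - 189*sqrt(7 + sqrt(2))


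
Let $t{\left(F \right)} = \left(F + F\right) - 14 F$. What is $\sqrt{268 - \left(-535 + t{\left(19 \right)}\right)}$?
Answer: $\sqrt{1031} \approx 32.109$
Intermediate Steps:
$t{\left(F \right)} = - 12 F$ ($t{\left(F \right)} = 2 F - 14 F = - 12 F$)
$\sqrt{268 - \left(-535 + t{\left(19 \right)}\right)} = \sqrt{268 + \left(535 - \left(-12\right) 19\right)} = \sqrt{268 + \left(535 - -228\right)} = \sqrt{268 + \left(535 + 228\right)} = \sqrt{268 + 763} = \sqrt{1031}$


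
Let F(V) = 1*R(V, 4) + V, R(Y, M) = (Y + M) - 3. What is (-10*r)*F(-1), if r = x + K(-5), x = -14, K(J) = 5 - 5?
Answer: -140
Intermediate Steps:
K(J) = 0
R(Y, M) = -3 + M + Y (R(Y, M) = (M + Y) - 3 = -3 + M + Y)
r = -14 (r = -14 + 0 = -14)
F(V) = 1 + 2*V (F(V) = 1*(-3 + 4 + V) + V = 1*(1 + V) + V = (1 + V) + V = 1 + 2*V)
(-10*r)*F(-1) = (-10*(-14))*(1 + 2*(-1)) = 140*(1 - 2) = 140*(-1) = -140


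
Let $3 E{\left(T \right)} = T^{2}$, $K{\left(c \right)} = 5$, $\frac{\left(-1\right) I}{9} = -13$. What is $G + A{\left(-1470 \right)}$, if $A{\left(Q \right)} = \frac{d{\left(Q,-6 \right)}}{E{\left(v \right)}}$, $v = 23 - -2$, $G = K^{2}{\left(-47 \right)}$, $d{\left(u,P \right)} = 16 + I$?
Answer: $\frac{16024}{625} \approx 25.638$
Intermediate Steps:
$I = 117$ ($I = \left(-9\right) \left(-13\right) = 117$)
$d{\left(u,P \right)} = 133$ ($d{\left(u,P \right)} = 16 + 117 = 133$)
$G = 25$ ($G = 5^{2} = 25$)
$v = 25$ ($v = 23 + 2 = 25$)
$E{\left(T \right)} = \frac{T^{2}}{3}$
$A{\left(Q \right)} = \frac{399}{625}$ ($A{\left(Q \right)} = \frac{133}{\frac{1}{3} \cdot 25^{2}} = \frac{133}{\frac{1}{3} \cdot 625} = \frac{133}{\frac{625}{3}} = 133 \cdot \frac{3}{625} = \frac{399}{625}$)
$G + A{\left(-1470 \right)} = 25 + \frac{399}{625} = \frac{16024}{625}$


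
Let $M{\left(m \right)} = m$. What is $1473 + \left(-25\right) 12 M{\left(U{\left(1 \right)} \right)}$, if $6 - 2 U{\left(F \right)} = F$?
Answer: $723$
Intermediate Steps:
$U{\left(F \right)} = 3 - \frac{F}{2}$
$1473 + \left(-25\right) 12 M{\left(U{\left(1 \right)} \right)} = 1473 + \left(-25\right) 12 \left(3 - \frac{1}{2}\right) = 1473 - 300 \left(3 - \frac{1}{2}\right) = 1473 - 750 = 723$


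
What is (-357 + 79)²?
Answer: 77284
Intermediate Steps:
(-357 + 79)² = (-278)² = 77284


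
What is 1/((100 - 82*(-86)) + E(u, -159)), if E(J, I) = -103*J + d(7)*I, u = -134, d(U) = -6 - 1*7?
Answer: 1/23021 ≈ 4.3439e-5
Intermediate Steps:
d(U) = -13 (d(U) = -6 - 7 = -13)
E(J, I) = -103*J - 13*I
1/((100 - 82*(-86)) + E(u, -159)) = 1/((100 - 82*(-86)) + (-103*(-134) - 13*(-159))) = 1/((100 + 7052) + (13802 + 2067)) = 1/(7152 + 15869) = 1/23021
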